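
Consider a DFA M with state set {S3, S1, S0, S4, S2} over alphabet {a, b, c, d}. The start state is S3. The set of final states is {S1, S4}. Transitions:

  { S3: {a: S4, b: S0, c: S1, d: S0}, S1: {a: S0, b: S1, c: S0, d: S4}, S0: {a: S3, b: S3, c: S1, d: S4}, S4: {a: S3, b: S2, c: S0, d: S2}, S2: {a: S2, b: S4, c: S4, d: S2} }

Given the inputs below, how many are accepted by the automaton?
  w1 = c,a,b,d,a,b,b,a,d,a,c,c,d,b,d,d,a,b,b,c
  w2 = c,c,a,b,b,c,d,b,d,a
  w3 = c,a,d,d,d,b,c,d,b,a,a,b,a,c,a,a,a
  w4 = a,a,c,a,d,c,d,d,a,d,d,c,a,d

2

w1:
  start at S3
  read 'c': S3 → S1
  read 'a': S1 → S0
  read 'b': S0 → S3
  read 'd': S3 → S0
  read 'a': S0 → S3
  read 'b': S3 → S0
  read 'b': S0 → S3
  read 'a': S3 → S4
  read 'd': S4 → S2
  read 'a': S2 → S2
  read 'c': S2 → S4
  read 'c': S4 → S0
  read 'd': S0 → S4
  read 'b': S4 → S2
  read 'd': S2 → S2
  read 'd': S2 → S2
  read 'a': S2 → S2
  read 'b': S2 → S4
  read 'b': S4 → S2
  read 'c': S2 → S4
  end S4, accepted
w2:
  start at S3
  read 'c': S3 → S1
  read 'c': S1 → S0
  read 'a': S0 → S3
  read 'b': S3 → S0
  read 'b': S0 → S3
  read 'c': S3 → S1
  read 'd': S1 → S4
  read 'b': S4 → S2
  read 'd': S2 → S2
  read 'a': S2 → S2
  end S2, rejected
w3:
  start at S3
  read 'c': S3 → S1
  read 'a': S1 → S0
  read 'd': S0 → S4
  read 'd': S4 → S2
  read 'd': S2 → S2
  read 'b': S2 → S4
  read 'c': S4 → S0
  read 'd': S0 → S4
  read 'b': S4 → S2
  read 'a': S2 → S2
  read 'a': S2 → S2
  read 'b': S2 → S4
  read 'a': S4 → S3
  read 'c': S3 → S1
  read 'a': S1 → S0
  read 'a': S0 → S3
  read 'a': S3 → S4
  end S4, accepted
w4:
  start at S3
  read 'a': S3 → S4
  read 'a': S4 → S3
  read 'c': S3 → S1
  read 'a': S1 → S0
  read 'd': S0 → S4
  read 'c': S4 → S0
  read 'd': S0 → S4
  read 'd': S4 → S2
  read 'a': S2 → S2
  read 'd': S2 → S2
  read 'd': S2 → S2
  read 'c': S2 → S4
  read 'a': S4 → S3
  read 'd': S3 → S0
  end S0, rejected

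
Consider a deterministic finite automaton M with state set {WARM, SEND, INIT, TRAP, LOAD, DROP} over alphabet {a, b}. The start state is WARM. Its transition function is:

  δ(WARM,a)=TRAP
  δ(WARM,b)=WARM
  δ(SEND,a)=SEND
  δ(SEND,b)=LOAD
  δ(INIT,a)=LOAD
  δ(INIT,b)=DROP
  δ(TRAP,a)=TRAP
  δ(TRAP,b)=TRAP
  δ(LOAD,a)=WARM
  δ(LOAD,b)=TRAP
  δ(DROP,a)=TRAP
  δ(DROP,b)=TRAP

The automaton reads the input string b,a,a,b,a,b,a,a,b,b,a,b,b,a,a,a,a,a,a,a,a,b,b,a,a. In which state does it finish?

Trace: WARM -b-> WARM -a-> TRAP -a-> TRAP -b-> TRAP -a-> TRAP -b-> TRAP -a-> TRAP -a-> TRAP -b-> TRAP -b-> TRAP -a-> TRAP -b-> TRAP -b-> TRAP -a-> TRAP -a-> TRAP -a-> TRAP -a-> TRAP -a-> TRAP -a-> TRAP -a-> TRAP -a-> TRAP -b-> TRAP -b-> TRAP -a-> TRAP -a-> TRAP

TRAP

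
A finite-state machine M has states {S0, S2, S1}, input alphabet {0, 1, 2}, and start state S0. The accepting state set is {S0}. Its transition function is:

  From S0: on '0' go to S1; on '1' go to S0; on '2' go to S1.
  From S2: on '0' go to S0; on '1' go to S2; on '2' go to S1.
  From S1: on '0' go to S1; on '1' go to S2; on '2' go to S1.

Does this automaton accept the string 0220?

S0 → S1 → S1 → S1 → S1
End state S1 is not accepting.

No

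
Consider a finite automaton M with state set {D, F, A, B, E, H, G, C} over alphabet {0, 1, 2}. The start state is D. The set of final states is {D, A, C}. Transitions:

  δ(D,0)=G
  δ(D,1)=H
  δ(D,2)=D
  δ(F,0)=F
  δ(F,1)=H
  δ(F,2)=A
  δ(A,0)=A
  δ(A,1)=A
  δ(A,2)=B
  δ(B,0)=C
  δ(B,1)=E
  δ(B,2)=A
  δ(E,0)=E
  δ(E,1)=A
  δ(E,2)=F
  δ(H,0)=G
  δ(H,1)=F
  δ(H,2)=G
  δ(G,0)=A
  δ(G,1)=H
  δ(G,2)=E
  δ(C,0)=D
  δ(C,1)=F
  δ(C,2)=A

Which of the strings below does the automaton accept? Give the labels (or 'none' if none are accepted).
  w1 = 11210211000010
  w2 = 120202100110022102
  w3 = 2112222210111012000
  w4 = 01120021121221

w1: Trace: D -1-> H -1-> F -2-> A -1-> A -0-> A -2-> B -1-> E -1-> A -0-> A -0-> A -0-> A -0-> A -1-> A -0-> A  → end A, accepted
w2: Trace: D -1-> H -2-> G -0-> A -2-> B -0-> C -2-> A -1-> A -0-> A -0-> A -1-> A -1-> A -0-> A -0-> A -2-> B -2-> A -1-> A -0-> A -2-> B  → end B, rejected
w3: Trace: D -2-> D -1-> H -1-> F -2-> A -2-> B -2-> A -2-> B -2-> A -1-> A -0-> A -1-> A -1-> A -1-> A -0-> A -1-> A -2-> B -0-> C -0-> D -0-> G  → end G, rejected
w4: Trace: D -0-> G -1-> H -1-> F -2-> A -0-> A -0-> A -2-> B -1-> E -1-> A -2-> B -1-> E -2-> F -2-> A -1-> A  → end A, accepted

w1, w4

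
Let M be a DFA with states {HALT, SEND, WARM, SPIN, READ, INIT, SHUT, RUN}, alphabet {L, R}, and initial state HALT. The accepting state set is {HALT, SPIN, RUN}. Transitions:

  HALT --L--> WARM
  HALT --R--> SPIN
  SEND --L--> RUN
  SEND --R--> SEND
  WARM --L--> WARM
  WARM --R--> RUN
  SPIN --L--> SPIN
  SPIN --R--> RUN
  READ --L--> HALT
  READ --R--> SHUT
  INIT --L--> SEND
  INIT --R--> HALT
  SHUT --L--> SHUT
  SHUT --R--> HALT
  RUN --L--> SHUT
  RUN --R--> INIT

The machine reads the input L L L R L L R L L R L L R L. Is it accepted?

No

start at HALT
read 'L': HALT → WARM
read 'L': WARM → WARM
read 'L': WARM → WARM
read 'R': WARM → RUN
read 'L': RUN → SHUT
read 'L': SHUT → SHUT
read 'R': SHUT → HALT
read 'L': HALT → WARM
read 'L': WARM → WARM
read 'R': WARM → RUN
read 'L': RUN → SHUT
read 'L': SHUT → SHUT
read 'R': SHUT → HALT
read 'L': HALT → WARM
End state WARM is not accepting.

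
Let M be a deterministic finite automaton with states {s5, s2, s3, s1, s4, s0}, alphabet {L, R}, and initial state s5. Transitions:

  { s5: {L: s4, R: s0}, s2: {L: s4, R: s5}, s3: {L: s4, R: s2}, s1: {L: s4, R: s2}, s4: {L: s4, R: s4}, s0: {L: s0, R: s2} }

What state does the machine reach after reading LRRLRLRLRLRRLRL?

start at s5
read 'L': s5 → s4
read 'R': s4 → s4
read 'R': s4 → s4
read 'L': s4 → s4
read 'R': s4 → s4
read 'L': s4 → s4
read 'R': s4 → s4
read 'L': s4 → s4
read 'R': s4 → s4
read 'L': s4 → s4
read 'R': s4 → s4
read 'R': s4 → s4
read 'L': s4 → s4
read 'R': s4 → s4
read 'L': s4 → s4

s4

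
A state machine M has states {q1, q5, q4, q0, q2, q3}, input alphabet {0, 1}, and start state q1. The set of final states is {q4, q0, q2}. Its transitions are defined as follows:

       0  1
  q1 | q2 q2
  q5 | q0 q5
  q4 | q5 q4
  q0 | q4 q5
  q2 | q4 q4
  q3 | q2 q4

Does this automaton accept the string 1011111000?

Yes

q1 → q2 → q4 → q4 → q4 → q4 → q4 → q4 → q5 → q0 → q4
End state q4 is accepting.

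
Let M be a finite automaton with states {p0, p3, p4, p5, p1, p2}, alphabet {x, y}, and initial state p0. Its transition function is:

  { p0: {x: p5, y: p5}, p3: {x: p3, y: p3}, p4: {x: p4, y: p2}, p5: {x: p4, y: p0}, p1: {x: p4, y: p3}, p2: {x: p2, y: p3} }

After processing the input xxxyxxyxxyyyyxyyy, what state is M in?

Trace: p0 -x-> p5 -x-> p4 -x-> p4 -y-> p2 -x-> p2 -x-> p2 -y-> p3 -x-> p3 -x-> p3 -y-> p3 -y-> p3 -y-> p3 -y-> p3 -x-> p3 -y-> p3 -y-> p3 -y-> p3

p3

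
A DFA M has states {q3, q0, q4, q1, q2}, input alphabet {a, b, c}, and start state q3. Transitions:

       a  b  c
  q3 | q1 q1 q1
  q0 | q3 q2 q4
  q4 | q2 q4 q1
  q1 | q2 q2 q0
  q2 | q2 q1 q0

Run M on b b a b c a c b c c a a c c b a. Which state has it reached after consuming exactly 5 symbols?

q0

q3 → q1 → q2 → q2 → q1 → q0
After 5 symbols: q0.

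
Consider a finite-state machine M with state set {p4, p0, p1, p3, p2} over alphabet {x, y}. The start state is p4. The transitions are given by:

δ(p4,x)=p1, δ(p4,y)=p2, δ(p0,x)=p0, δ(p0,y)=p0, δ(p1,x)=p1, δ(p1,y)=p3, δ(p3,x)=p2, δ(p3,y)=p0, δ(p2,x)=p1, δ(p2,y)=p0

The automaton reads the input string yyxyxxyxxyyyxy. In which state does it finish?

p0

start at p4
read 'y': p4 → p2
read 'y': p2 → p0
read 'x': p0 → p0
read 'y': p0 → p0
read 'x': p0 → p0
read 'x': p0 → p0
read 'y': p0 → p0
read 'x': p0 → p0
read 'x': p0 → p0
read 'y': p0 → p0
read 'y': p0 → p0
read 'y': p0 → p0
read 'x': p0 → p0
read 'y': p0 → p0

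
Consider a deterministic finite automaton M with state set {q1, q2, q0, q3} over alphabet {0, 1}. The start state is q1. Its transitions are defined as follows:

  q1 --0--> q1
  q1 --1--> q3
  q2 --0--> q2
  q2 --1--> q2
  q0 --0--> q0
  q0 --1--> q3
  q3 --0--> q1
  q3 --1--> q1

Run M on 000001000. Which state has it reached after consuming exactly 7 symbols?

Trace: q1 -0-> q1 -0-> q1 -0-> q1 -0-> q1 -0-> q1 -1-> q3 -0-> q1
After 7 symbols: q1.

q1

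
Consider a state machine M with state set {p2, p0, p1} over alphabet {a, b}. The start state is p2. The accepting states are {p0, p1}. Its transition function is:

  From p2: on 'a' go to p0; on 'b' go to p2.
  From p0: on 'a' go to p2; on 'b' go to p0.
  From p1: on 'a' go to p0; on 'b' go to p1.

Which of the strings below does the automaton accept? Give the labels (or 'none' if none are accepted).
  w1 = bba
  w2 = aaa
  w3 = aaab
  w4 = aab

w1, w2, w3

w1: Trace: p2 -b-> p2 -b-> p2 -a-> p0  → end p0, accepted
w2: Trace: p2 -a-> p0 -a-> p2 -a-> p0  → end p0, accepted
w3: Trace: p2 -a-> p0 -a-> p2 -a-> p0 -b-> p0  → end p0, accepted
w4: Trace: p2 -a-> p0 -a-> p2 -b-> p2  → end p2, rejected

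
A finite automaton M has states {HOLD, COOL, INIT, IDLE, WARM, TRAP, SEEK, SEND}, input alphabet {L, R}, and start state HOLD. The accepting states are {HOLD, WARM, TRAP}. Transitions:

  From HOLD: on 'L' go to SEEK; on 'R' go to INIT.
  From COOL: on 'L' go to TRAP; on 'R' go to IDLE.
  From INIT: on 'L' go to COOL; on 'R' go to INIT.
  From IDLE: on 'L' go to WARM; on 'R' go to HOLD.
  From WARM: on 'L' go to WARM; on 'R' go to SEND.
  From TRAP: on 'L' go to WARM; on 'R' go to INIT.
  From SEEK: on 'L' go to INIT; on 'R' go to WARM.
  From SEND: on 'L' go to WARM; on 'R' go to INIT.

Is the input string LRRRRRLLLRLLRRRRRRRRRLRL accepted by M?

Trace: HOLD -L-> SEEK -R-> WARM -R-> SEND -R-> INIT -R-> INIT -R-> INIT -L-> COOL -L-> TRAP -L-> WARM -R-> SEND -L-> WARM -L-> WARM -R-> SEND -R-> INIT -R-> INIT -R-> INIT -R-> INIT -R-> INIT -R-> INIT -R-> INIT -R-> INIT -L-> COOL -R-> IDLE -L-> WARM
End state WARM is accepting.

Yes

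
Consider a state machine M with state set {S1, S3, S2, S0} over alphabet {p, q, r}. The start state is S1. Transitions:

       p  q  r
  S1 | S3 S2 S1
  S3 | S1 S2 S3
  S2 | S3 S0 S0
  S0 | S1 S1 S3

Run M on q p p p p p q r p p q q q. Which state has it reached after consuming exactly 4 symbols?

S3

start at S1
read 'q': S1 → S2
read 'p': S2 → S3
read 'p': S3 → S1
read 'p': S1 → S3
After 4 symbols: S3.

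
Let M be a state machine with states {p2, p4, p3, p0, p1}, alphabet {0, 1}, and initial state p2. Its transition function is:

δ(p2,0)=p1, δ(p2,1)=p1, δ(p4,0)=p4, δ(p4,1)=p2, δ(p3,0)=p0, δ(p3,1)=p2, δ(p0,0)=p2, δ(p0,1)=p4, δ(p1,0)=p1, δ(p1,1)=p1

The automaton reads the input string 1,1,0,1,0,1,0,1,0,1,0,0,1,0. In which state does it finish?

start at p2
read '1': p2 → p1
read '1': p1 → p1
read '0': p1 → p1
read '1': p1 → p1
read '0': p1 → p1
read '1': p1 → p1
read '0': p1 → p1
read '1': p1 → p1
read '0': p1 → p1
read '1': p1 → p1
read '0': p1 → p1
read '0': p1 → p1
read '1': p1 → p1
read '0': p1 → p1

p1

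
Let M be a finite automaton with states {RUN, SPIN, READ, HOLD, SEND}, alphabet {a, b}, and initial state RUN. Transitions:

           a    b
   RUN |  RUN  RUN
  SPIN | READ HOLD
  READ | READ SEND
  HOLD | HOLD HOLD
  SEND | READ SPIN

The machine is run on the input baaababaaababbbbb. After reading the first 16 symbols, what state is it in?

RUN

Trace: RUN -b-> RUN -a-> RUN -a-> RUN -a-> RUN -b-> RUN -a-> RUN -b-> RUN -a-> RUN -a-> RUN -a-> RUN -b-> RUN -a-> RUN -b-> RUN -b-> RUN -b-> RUN -b-> RUN
After 16 symbols: RUN.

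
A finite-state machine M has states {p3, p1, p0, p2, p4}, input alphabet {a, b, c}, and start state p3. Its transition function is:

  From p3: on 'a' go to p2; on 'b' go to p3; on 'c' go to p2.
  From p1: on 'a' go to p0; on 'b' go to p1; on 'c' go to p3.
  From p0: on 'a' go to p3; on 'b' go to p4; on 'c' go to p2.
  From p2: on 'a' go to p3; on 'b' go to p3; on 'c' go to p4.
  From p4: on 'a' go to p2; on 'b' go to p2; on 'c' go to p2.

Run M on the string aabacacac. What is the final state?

p3 → p2 → p3 → p3 → p2 → p4 → p2 → p4 → p2 → p4

p4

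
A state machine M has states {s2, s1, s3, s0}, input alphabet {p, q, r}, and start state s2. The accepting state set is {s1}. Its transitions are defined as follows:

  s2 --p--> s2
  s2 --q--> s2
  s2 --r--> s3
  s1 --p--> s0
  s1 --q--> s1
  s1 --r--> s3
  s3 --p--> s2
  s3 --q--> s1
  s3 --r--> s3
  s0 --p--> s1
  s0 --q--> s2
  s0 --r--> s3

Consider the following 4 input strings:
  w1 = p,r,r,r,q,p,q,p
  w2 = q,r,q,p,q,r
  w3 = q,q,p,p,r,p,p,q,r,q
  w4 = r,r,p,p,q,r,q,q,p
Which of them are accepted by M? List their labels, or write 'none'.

w3

w1:
  start at s2
  read 'p': s2 → s2
  read 'r': s2 → s3
  read 'r': s3 → s3
  read 'r': s3 → s3
  read 'q': s3 → s1
  read 'p': s1 → s0
  read 'q': s0 → s2
  read 'p': s2 → s2
  end s2, rejected
w2:
  start at s2
  read 'q': s2 → s2
  read 'r': s2 → s3
  read 'q': s3 → s1
  read 'p': s1 → s0
  read 'q': s0 → s2
  read 'r': s2 → s3
  end s3, rejected
w3:
  start at s2
  read 'q': s2 → s2
  read 'q': s2 → s2
  read 'p': s2 → s2
  read 'p': s2 → s2
  read 'r': s2 → s3
  read 'p': s3 → s2
  read 'p': s2 → s2
  read 'q': s2 → s2
  read 'r': s2 → s3
  read 'q': s3 → s1
  end s1, accepted
w4:
  start at s2
  read 'r': s2 → s3
  read 'r': s3 → s3
  read 'p': s3 → s2
  read 'p': s2 → s2
  read 'q': s2 → s2
  read 'r': s2 → s3
  read 'q': s3 → s1
  read 'q': s1 → s1
  read 'p': s1 → s0
  end s0, rejected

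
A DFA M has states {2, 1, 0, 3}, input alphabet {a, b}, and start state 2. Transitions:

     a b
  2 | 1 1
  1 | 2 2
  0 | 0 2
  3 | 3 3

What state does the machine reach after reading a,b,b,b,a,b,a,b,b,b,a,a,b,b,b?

1

start at 2
read 'a': 2 → 1
read 'b': 1 → 2
read 'b': 2 → 1
read 'b': 1 → 2
read 'a': 2 → 1
read 'b': 1 → 2
read 'a': 2 → 1
read 'b': 1 → 2
read 'b': 2 → 1
read 'b': 1 → 2
read 'a': 2 → 1
read 'a': 1 → 2
read 'b': 2 → 1
read 'b': 1 → 2
read 'b': 2 → 1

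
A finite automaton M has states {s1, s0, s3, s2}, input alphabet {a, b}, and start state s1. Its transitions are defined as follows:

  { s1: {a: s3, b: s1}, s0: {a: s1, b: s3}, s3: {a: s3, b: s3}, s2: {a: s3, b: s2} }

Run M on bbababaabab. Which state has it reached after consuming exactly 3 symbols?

Trace: s1 -b-> s1 -b-> s1 -a-> s3
After 3 symbols: s3.

s3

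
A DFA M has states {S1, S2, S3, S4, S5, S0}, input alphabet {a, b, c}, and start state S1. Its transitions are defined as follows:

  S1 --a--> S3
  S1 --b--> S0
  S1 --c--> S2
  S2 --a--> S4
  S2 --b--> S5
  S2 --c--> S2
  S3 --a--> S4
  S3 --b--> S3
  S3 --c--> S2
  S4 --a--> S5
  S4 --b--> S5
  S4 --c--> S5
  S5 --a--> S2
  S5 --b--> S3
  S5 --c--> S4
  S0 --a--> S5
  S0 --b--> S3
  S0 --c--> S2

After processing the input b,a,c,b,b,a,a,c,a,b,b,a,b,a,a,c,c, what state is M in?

Trace: S1 -b-> S0 -a-> S5 -c-> S4 -b-> S5 -b-> S3 -a-> S4 -a-> S5 -c-> S4 -a-> S5 -b-> S3 -b-> S3 -a-> S4 -b-> S5 -a-> S2 -a-> S4 -c-> S5 -c-> S4

S4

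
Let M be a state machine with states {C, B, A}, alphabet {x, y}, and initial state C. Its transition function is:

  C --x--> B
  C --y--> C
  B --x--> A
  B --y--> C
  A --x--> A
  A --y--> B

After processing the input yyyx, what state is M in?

B

C → C → C → C → B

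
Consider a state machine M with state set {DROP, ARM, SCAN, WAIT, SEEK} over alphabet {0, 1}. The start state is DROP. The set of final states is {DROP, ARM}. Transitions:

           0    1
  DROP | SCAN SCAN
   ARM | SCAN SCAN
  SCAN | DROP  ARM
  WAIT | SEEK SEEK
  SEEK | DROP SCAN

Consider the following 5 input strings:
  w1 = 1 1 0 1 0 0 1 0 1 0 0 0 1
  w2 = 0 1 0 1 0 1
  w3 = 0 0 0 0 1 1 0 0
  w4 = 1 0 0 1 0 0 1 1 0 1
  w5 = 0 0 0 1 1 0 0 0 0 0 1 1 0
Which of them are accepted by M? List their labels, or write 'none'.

w1:
  start at DROP
  read '1': DROP → SCAN
  read '1': SCAN → ARM
  read '0': ARM → SCAN
  read '1': SCAN → ARM
  read '0': ARM → SCAN
  read '0': SCAN → DROP
  read '1': DROP → SCAN
  read '0': SCAN → DROP
  read '1': DROP → SCAN
  read '0': SCAN → DROP
  read '0': DROP → SCAN
  read '0': SCAN → DROP
  read '1': DROP → SCAN
  end SCAN, rejected
w2:
  start at DROP
  read '0': DROP → SCAN
  read '1': SCAN → ARM
  read '0': ARM → SCAN
  read '1': SCAN → ARM
  read '0': ARM → SCAN
  read '1': SCAN → ARM
  end ARM, accepted
w3:
  start at DROP
  read '0': DROP → SCAN
  read '0': SCAN → DROP
  read '0': DROP → SCAN
  read '0': SCAN → DROP
  read '1': DROP → SCAN
  read '1': SCAN → ARM
  read '0': ARM → SCAN
  read '0': SCAN → DROP
  end DROP, accepted
w4:
  start at DROP
  read '1': DROP → SCAN
  read '0': SCAN → DROP
  read '0': DROP → SCAN
  read '1': SCAN → ARM
  read '0': ARM → SCAN
  read '0': SCAN → DROP
  read '1': DROP → SCAN
  read '1': SCAN → ARM
  read '0': ARM → SCAN
  read '1': SCAN → ARM
  end ARM, accepted
w5:
  start at DROP
  read '0': DROP → SCAN
  read '0': SCAN → DROP
  read '0': DROP → SCAN
  read '1': SCAN → ARM
  read '1': ARM → SCAN
  read '0': SCAN → DROP
  read '0': DROP → SCAN
  read '0': SCAN → DROP
  read '0': DROP → SCAN
  read '0': SCAN → DROP
  read '1': DROP → SCAN
  read '1': SCAN → ARM
  read '0': ARM → SCAN
  end SCAN, rejected

w2, w3, w4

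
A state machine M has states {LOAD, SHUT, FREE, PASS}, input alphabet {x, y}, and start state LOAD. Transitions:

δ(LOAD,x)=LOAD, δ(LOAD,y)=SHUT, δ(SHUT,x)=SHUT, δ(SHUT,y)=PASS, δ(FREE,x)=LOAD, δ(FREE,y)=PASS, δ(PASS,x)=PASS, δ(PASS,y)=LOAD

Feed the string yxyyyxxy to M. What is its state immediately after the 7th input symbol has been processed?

LOAD → SHUT → SHUT → PASS → LOAD → SHUT → SHUT → SHUT
After 7 symbols: SHUT.

SHUT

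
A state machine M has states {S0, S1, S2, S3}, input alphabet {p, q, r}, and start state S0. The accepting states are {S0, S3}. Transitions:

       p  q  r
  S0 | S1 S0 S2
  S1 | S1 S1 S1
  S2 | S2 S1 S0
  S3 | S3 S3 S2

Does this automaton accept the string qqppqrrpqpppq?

No

Trace: S0 -q-> S0 -q-> S0 -p-> S1 -p-> S1 -q-> S1 -r-> S1 -r-> S1 -p-> S1 -q-> S1 -p-> S1 -p-> S1 -p-> S1 -q-> S1
End state S1 is not accepting.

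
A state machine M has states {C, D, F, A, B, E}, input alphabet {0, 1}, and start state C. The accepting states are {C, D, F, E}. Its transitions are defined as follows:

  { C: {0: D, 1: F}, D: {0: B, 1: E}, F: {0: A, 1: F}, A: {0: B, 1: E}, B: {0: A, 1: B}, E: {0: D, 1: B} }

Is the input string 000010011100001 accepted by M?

No

Trace: C -0-> D -0-> B -0-> A -0-> B -1-> B -0-> A -0-> B -1-> B -1-> B -1-> B -0-> A -0-> B -0-> A -0-> B -1-> B
End state B is not accepting.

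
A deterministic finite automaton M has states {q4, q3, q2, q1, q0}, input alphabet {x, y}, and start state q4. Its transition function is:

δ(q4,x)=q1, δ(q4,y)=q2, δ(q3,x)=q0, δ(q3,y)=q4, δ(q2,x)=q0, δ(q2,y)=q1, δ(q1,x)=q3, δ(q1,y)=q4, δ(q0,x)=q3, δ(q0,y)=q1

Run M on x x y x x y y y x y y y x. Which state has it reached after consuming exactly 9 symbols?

q3

start at q4
read 'x': q4 → q1
read 'x': q1 → q3
read 'y': q3 → q4
read 'x': q4 → q1
read 'x': q1 → q3
read 'y': q3 → q4
read 'y': q4 → q2
read 'y': q2 → q1
read 'x': q1 → q3
After 9 symbols: q3.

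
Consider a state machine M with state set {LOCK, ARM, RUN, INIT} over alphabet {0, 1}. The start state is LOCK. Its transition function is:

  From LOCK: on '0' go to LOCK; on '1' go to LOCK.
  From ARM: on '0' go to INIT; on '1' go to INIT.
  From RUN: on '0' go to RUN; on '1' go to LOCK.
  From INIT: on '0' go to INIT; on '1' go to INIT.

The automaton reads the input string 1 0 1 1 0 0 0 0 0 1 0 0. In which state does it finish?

start at LOCK
read '1': LOCK → LOCK
read '0': LOCK → LOCK
read '1': LOCK → LOCK
read '1': LOCK → LOCK
read '0': LOCK → LOCK
read '0': LOCK → LOCK
read '0': LOCK → LOCK
read '0': LOCK → LOCK
read '0': LOCK → LOCK
read '1': LOCK → LOCK
read '0': LOCK → LOCK
read '0': LOCK → LOCK

LOCK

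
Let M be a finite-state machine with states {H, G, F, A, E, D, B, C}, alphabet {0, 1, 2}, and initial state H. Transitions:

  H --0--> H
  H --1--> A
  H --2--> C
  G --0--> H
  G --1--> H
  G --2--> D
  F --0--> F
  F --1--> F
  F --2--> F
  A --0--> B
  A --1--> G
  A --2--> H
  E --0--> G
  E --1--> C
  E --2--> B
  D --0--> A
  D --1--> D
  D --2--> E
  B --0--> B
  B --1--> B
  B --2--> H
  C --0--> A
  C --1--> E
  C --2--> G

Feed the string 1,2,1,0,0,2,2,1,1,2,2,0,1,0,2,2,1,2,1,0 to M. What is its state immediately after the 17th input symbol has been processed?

H → A → H → A → B → B → H → C → E → C → G → D → A → G → H → C → G → H
After 17 symbols: H.

H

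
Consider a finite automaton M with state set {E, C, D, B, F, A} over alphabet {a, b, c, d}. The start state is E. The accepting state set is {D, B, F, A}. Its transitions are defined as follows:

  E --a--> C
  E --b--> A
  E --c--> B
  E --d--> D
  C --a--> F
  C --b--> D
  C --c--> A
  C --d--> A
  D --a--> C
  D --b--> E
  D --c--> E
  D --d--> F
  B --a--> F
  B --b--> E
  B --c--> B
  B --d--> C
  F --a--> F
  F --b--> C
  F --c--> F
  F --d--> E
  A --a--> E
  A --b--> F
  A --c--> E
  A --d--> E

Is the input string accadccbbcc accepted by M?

Yes

start at E
read 'a': E → C
read 'c': C → A
read 'c': A → E
read 'a': E → C
read 'd': C → A
read 'c': A → E
read 'c': E → B
read 'b': B → E
read 'b': E → A
read 'c': A → E
read 'c': E → B
End state B is accepting.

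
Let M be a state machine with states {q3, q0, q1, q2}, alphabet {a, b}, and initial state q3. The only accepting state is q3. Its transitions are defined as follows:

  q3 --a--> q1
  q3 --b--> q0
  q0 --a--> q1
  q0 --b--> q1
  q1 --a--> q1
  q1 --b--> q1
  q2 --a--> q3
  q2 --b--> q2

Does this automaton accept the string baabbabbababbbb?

No

start at q3
read 'b': q3 → q0
read 'a': q0 → q1
read 'a': q1 → q1
read 'b': q1 → q1
read 'b': q1 → q1
read 'a': q1 → q1
read 'b': q1 → q1
read 'b': q1 → q1
read 'a': q1 → q1
read 'b': q1 → q1
read 'a': q1 → q1
read 'b': q1 → q1
read 'b': q1 → q1
read 'b': q1 → q1
read 'b': q1 → q1
End state q1 is not accepting.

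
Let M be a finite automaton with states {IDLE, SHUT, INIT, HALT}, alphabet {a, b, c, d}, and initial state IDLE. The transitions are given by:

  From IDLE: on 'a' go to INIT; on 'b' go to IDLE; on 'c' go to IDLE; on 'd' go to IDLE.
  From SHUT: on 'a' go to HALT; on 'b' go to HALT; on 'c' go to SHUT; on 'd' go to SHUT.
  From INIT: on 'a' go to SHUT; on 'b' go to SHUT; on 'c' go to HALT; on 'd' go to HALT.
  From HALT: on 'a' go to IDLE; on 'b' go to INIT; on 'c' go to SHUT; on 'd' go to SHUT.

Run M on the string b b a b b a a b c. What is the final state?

SHUT

Trace: IDLE -b-> IDLE -b-> IDLE -a-> INIT -b-> SHUT -b-> HALT -a-> IDLE -a-> INIT -b-> SHUT -c-> SHUT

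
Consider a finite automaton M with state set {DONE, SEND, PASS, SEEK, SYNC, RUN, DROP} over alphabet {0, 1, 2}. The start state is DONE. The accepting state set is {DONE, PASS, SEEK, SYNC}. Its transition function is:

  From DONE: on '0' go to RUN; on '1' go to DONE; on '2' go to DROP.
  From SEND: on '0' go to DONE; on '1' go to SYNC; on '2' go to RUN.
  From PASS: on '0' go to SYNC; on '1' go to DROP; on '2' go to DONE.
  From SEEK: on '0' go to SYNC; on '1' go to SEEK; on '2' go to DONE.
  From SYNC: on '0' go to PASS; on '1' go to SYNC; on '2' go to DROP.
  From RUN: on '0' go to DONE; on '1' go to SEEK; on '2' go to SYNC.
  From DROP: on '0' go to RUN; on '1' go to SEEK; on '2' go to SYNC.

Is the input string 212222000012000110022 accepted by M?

No

DONE → DROP → SEEK → DONE → DROP → SYNC → DROP → RUN → DONE → RUN → DONE → DONE → DROP → RUN → DONE → RUN → SEEK → SEEK → SYNC → PASS → DONE → DROP
End state DROP is not accepting.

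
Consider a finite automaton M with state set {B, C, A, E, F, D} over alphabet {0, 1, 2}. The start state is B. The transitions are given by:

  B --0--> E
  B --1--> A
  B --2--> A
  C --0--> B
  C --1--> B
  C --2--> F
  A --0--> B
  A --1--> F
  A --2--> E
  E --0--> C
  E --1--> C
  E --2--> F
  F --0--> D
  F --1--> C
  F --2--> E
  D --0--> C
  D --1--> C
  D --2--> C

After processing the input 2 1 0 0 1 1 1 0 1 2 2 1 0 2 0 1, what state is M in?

A

Trace: B -2-> A -1-> F -0-> D -0-> C -1-> B -1-> A -1-> F -0-> D -1-> C -2-> F -2-> E -1-> C -0-> B -2-> A -0-> B -1-> A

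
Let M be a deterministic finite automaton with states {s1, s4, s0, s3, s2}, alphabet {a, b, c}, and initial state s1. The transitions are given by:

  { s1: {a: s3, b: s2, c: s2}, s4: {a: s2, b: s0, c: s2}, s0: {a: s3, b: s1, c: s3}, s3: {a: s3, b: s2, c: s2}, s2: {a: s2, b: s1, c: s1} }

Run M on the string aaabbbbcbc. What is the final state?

start at s1
read 'a': s1 → s3
read 'a': s3 → s3
read 'a': s3 → s3
read 'b': s3 → s2
read 'b': s2 → s1
read 'b': s1 → s2
read 'b': s2 → s1
read 'c': s1 → s2
read 'b': s2 → s1
read 'c': s1 → s2

s2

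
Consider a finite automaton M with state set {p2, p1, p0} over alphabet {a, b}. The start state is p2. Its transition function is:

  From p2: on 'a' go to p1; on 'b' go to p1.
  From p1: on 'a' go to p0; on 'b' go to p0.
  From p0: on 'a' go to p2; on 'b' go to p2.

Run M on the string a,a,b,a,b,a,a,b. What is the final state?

start at p2
read 'a': p2 → p1
read 'a': p1 → p0
read 'b': p0 → p2
read 'a': p2 → p1
read 'b': p1 → p0
read 'a': p0 → p2
read 'a': p2 → p1
read 'b': p1 → p0

p0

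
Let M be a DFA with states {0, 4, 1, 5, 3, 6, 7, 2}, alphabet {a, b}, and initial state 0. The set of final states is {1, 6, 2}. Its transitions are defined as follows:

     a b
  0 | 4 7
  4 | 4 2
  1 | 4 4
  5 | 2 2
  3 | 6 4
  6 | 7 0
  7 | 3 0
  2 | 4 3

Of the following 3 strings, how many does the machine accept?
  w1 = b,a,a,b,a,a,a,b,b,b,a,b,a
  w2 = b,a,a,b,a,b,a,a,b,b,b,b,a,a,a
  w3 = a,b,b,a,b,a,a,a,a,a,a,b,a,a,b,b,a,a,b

w1:
  start at 0
  read 'b': 0 → 7
  read 'a': 7 → 3
  read 'a': 3 → 6
  read 'b': 6 → 0
  read 'a': 0 → 4
  read 'a': 4 → 4
  read 'a': 4 → 4
  read 'b': 4 → 2
  read 'b': 2 → 3
  read 'b': 3 → 4
  read 'a': 4 → 4
  read 'b': 4 → 2
  read 'a': 2 → 4
  end 4, rejected
w2:
  start at 0
  read 'b': 0 → 7
  read 'a': 7 → 3
  read 'a': 3 → 6
  read 'b': 6 → 0
  read 'a': 0 → 4
  read 'b': 4 → 2
  read 'a': 2 → 4
  read 'a': 4 → 4
  read 'b': 4 → 2
  read 'b': 2 → 3
  read 'b': 3 → 4
  read 'b': 4 → 2
  read 'a': 2 → 4
  read 'a': 4 → 4
  read 'a': 4 → 4
  end 4, rejected
w3:
  start at 0
  read 'a': 0 → 4
  read 'b': 4 → 2
  read 'b': 2 → 3
  read 'a': 3 → 6
  read 'b': 6 → 0
  read 'a': 0 → 4
  read 'a': 4 → 4
  read 'a': 4 → 4
  read 'a': 4 → 4
  read 'a': 4 → 4
  read 'a': 4 → 4
  read 'b': 4 → 2
  read 'a': 2 → 4
  read 'a': 4 → 4
  read 'b': 4 → 2
  read 'b': 2 → 3
  read 'a': 3 → 6
  read 'a': 6 → 7
  read 'b': 7 → 0
  end 0, rejected

0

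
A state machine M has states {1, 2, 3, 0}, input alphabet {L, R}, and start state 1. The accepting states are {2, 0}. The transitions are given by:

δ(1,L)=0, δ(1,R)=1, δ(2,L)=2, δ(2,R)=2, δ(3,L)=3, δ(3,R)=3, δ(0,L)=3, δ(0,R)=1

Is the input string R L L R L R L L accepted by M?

start at 1
read 'R': 1 → 1
read 'L': 1 → 0
read 'L': 0 → 3
read 'R': 3 → 3
read 'L': 3 → 3
read 'R': 3 → 3
read 'L': 3 → 3
read 'L': 3 → 3
End state 3 is not accepting.

No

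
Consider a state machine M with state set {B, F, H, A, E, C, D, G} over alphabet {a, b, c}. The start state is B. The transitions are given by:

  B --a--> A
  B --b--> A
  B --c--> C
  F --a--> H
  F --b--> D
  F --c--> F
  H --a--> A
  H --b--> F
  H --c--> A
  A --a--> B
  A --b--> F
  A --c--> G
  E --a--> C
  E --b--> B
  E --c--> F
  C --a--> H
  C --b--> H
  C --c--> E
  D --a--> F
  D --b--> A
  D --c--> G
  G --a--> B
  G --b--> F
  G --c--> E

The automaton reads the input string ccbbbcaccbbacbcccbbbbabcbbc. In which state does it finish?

G

Trace: B -c-> C -c-> E -b-> B -b-> A -b-> F -c-> F -a-> H -c-> A -c-> G -b-> F -b-> D -a-> F -c-> F -b-> D -c-> G -c-> E -c-> F -b-> D -b-> A -b-> F -b-> D -a-> F -b-> D -c-> G -b-> F -b-> D -c-> G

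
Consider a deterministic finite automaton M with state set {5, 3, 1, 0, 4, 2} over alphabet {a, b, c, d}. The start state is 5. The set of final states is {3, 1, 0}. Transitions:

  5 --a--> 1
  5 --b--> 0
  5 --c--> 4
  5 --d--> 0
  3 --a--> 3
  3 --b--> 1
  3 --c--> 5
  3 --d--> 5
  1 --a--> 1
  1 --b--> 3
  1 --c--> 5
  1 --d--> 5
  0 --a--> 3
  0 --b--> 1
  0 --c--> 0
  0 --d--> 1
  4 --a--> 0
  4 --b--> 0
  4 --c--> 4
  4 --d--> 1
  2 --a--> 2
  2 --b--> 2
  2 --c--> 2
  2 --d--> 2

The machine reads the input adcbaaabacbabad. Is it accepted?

No

start at 5
read 'a': 5 → 1
read 'd': 1 → 5
read 'c': 5 → 4
read 'b': 4 → 0
read 'a': 0 → 3
read 'a': 3 → 3
read 'a': 3 → 3
read 'b': 3 → 1
read 'a': 1 → 1
read 'c': 1 → 5
read 'b': 5 → 0
read 'a': 0 → 3
read 'b': 3 → 1
read 'a': 1 → 1
read 'd': 1 → 5
End state 5 is not accepting.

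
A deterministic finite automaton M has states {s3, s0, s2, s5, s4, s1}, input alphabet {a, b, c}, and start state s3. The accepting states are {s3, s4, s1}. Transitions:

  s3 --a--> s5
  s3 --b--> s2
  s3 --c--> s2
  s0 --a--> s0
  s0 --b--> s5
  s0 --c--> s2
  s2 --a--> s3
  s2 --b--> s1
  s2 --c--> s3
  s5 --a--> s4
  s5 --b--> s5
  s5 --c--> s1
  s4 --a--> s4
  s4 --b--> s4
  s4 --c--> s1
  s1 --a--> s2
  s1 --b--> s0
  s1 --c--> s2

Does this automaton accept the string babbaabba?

No

s3 → s2 → s3 → s2 → s1 → s2 → s3 → s2 → s1 → s2
End state s2 is not accepting.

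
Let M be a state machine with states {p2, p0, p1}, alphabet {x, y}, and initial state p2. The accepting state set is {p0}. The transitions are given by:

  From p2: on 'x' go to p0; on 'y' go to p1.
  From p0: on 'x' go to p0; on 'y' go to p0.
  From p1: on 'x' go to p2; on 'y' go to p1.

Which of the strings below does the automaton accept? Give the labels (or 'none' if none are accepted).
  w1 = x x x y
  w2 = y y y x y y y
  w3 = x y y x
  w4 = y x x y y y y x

w1, w3, w4

w1: p2 → p0 → p0 → p0 → p0  → end p0, accepted
w2: p2 → p1 → p1 → p1 → p2 → p1 → p1 → p1  → end p1, rejected
w3: p2 → p0 → p0 → p0 → p0  → end p0, accepted
w4: p2 → p1 → p2 → p0 → p0 → p0 → p0 → p0 → p0  → end p0, accepted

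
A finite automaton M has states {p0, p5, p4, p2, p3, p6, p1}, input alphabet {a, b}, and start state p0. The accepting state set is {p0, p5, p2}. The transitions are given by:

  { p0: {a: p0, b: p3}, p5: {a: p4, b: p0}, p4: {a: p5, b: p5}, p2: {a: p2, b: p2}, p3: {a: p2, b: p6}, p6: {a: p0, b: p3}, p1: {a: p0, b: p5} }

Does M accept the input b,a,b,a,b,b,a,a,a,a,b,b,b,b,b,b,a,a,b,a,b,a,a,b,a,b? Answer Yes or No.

start at p0
read 'b': p0 → p3
read 'a': p3 → p2
read 'b': p2 → p2
read 'a': p2 → p2
read 'b': p2 → p2
read 'b': p2 → p2
read 'a': p2 → p2
read 'a': p2 → p2
read 'a': p2 → p2
read 'a': p2 → p2
read 'b': p2 → p2
read 'b': p2 → p2
read 'b': p2 → p2
read 'b': p2 → p2
read 'b': p2 → p2
read 'b': p2 → p2
read 'a': p2 → p2
read 'a': p2 → p2
read 'b': p2 → p2
read 'a': p2 → p2
read 'b': p2 → p2
read 'a': p2 → p2
read 'a': p2 → p2
read 'b': p2 → p2
read 'a': p2 → p2
read 'b': p2 → p2
End state p2 is accepting.

Yes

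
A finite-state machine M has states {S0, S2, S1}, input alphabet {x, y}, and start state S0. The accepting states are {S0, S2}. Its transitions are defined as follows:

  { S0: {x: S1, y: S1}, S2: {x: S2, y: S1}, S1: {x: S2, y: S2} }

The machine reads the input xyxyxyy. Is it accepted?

S0 → S1 → S2 → S2 → S1 → S2 → S1 → S2
End state S2 is accepting.

Yes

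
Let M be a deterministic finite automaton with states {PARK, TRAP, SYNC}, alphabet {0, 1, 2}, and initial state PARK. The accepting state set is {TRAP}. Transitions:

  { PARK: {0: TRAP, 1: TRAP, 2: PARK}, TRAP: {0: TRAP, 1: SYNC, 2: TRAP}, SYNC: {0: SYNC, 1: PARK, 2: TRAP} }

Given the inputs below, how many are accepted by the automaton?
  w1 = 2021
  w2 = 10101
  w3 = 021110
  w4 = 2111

1

w1: PARK → PARK → TRAP → TRAP → SYNC  → end SYNC, rejected
w2: PARK → TRAP → TRAP → SYNC → SYNC → PARK  → end PARK, rejected
w3: PARK → TRAP → TRAP → SYNC → PARK → TRAP → TRAP  → end TRAP, accepted
w4: PARK → PARK → TRAP → SYNC → PARK  → end PARK, rejected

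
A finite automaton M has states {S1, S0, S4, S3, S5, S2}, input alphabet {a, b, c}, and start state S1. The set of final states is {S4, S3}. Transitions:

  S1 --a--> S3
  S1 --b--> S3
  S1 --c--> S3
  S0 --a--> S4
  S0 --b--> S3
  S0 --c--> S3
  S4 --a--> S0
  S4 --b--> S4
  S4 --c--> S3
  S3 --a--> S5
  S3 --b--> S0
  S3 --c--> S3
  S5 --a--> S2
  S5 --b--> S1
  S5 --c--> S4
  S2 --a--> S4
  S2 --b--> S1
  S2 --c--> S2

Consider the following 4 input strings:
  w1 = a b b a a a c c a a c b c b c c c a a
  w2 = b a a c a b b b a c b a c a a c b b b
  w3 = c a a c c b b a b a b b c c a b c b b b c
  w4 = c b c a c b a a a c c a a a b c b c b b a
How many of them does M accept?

1

w1: Trace: S1 -a-> S3 -b-> S0 -b-> S3 -a-> S5 -a-> S2 -a-> S4 -c-> S3 -c-> S3 -a-> S5 -a-> S2 -c-> S2 -b-> S1 -c-> S3 -b-> S0 -c-> S3 -c-> S3 -c-> S3 -a-> S5 -a-> S2  → end S2, rejected
w2: Trace: S1 -b-> S3 -a-> S5 -a-> S2 -c-> S2 -a-> S4 -b-> S4 -b-> S4 -b-> S4 -a-> S0 -c-> S3 -b-> S0 -a-> S4 -c-> S3 -a-> S5 -a-> S2 -c-> S2 -b-> S1 -b-> S3 -b-> S0  → end S0, rejected
w3: Trace: S1 -c-> S3 -a-> S5 -a-> S2 -c-> S2 -c-> S2 -b-> S1 -b-> S3 -a-> S5 -b-> S1 -a-> S3 -b-> S0 -b-> S3 -c-> S3 -c-> S3 -a-> S5 -b-> S1 -c-> S3 -b-> S0 -b-> S3 -b-> S0 -c-> S3  → end S3, accepted
w4: Trace: S1 -c-> S3 -b-> S0 -c-> S3 -a-> S5 -c-> S4 -b-> S4 -a-> S0 -a-> S4 -a-> S0 -c-> S3 -c-> S3 -a-> S5 -a-> S2 -a-> S4 -b-> S4 -c-> S3 -b-> S0 -c-> S3 -b-> S0 -b-> S3 -a-> S5  → end S5, rejected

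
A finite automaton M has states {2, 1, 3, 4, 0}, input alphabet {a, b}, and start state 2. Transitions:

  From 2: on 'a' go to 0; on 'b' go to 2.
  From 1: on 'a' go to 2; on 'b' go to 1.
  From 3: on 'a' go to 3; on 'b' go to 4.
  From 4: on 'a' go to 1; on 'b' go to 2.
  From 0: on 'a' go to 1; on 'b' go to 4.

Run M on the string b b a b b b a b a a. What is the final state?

2

start at 2
read 'b': 2 → 2
read 'b': 2 → 2
read 'a': 2 → 0
read 'b': 0 → 4
read 'b': 4 → 2
read 'b': 2 → 2
read 'a': 2 → 0
read 'b': 0 → 4
read 'a': 4 → 1
read 'a': 1 → 2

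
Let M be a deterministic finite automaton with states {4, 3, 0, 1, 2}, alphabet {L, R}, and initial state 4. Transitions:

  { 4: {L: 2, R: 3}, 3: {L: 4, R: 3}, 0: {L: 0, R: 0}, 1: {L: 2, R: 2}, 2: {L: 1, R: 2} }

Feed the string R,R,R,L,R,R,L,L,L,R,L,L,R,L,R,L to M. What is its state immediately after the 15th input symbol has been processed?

4 → 3 → 3 → 3 → 4 → 3 → 3 → 4 → 2 → 1 → 2 → 1 → 2 → 2 → 1 → 2
After 15 symbols: 2.

2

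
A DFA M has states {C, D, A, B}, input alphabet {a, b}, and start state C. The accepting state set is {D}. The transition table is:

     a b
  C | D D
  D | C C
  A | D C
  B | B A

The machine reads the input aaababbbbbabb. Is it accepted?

Yes

Trace: C -a-> D -a-> C -a-> D -b-> C -a-> D -b-> C -b-> D -b-> C -b-> D -b-> C -a-> D -b-> C -b-> D
End state D is accepting.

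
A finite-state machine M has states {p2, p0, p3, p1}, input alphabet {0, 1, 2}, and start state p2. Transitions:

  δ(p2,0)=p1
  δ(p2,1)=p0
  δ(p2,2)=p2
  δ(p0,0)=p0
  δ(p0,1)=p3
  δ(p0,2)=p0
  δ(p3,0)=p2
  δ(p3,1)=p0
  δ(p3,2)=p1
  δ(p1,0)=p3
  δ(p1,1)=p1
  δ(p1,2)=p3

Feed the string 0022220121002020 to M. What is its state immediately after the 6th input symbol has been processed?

p3

Trace: p2 -0-> p1 -0-> p3 -2-> p1 -2-> p3 -2-> p1 -2-> p3
After 6 symbols: p3.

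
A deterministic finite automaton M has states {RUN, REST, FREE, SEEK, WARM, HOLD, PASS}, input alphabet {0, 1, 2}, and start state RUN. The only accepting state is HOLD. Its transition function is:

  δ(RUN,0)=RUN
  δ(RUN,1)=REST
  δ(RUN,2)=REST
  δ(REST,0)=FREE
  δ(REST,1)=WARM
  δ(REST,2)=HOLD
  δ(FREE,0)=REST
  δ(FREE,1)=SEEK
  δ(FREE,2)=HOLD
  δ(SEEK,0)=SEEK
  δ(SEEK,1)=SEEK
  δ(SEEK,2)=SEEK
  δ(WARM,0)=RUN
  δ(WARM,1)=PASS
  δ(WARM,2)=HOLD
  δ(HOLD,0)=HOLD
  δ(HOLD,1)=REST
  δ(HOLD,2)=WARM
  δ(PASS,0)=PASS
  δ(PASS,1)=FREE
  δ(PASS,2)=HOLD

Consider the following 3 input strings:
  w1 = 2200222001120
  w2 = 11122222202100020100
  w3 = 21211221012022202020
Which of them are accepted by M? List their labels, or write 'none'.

w1, w3

w1: Trace: RUN -2-> REST -2-> HOLD -0-> HOLD -0-> HOLD -2-> WARM -2-> HOLD -2-> WARM -0-> RUN -0-> RUN -1-> REST -1-> WARM -2-> HOLD -0-> HOLD  → end HOLD, accepted
w2: Trace: RUN -1-> REST -1-> WARM -1-> PASS -2-> HOLD -2-> WARM -2-> HOLD -2-> WARM -2-> HOLD -2-> WARM -0-> RUN -2-> REST -1-> WARM -0-> RUN -0-> RUN -0-> RUN -2-> REST -0-> FREE -1-> SEEK -0-> SEEK -0-> SEEK  → end SEEK, rejected
w3: Trace: RUN -2-> REST -1-> WARM -2-> HOLD -1-> REST -1-> WARM -2-> HOLD -2-> WARM -1-> PASS -0-> PASS -1-> FREE -2-> HOLD -0-> HOLD -2-> WARM -2-> HOLD -2-> WARM -0-> RUN -2-> REST -0-> FREE -2-> HOLD -0-> HOLD  → end HOLD, accepted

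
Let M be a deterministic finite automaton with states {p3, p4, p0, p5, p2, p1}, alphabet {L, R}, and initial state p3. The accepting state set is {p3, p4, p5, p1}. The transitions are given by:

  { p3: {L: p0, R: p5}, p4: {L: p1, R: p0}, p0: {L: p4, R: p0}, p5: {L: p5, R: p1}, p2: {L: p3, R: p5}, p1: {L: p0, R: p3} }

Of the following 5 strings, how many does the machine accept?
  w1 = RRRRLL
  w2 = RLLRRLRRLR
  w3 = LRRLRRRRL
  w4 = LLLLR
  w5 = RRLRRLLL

2

w1: Trace: p3 -R-> p5 -R-> p1 -R-> p3 -R-> p5 -L-> p5 -L-> p5  → end p5, accepted
w2: Trace: p3 -R-> p5 -L-> p5 -L-> p5 -R-> p1 -R-> p3 -L-> p0 -R-> p0 -R-> p0 -L-> p4 -R-> p0  → end p0, rejected
w3: Trace: p3 -L-> p0 -R-> p0 -R-> p0 -L-> p4 -R-> p0 -R-> p0 -R-> p0 -R-> p0 -L-> p4  → end p4, accepted
w4: Trace: p3 -L-> p0 -L-> p4 -L-> p1 -L-> p0 -R-> p0  → end p0, rejected
w5: Trace: p3 -R-> p5 -R-> p1 -L-> p0 -R-> p0 -R-> p0 -L-> p4 -L-> p1 -L-> p0  → end p0, rejected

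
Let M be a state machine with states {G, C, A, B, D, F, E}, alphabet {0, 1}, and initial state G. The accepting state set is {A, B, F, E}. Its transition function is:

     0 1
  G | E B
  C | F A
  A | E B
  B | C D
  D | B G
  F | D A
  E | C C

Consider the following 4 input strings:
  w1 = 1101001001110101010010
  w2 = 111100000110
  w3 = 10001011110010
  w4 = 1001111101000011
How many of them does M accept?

w1: G → B → D → B → D → B → C → A → E → C → A → B → D → B → D → B → D → B → D → B → C → A → E  → end E, accepted
w2: G → B → D → G → B → C → F → D → B → C → A → B → C  → end C, rejected
w3: G → B → C → F → D → G → E → C → A → B → D → B → C → A → E  → end E, accepted
w4: G → B → C → F → A → B → D → G → B → C → A → E → C → F → D → G → B  → end B, accepted

3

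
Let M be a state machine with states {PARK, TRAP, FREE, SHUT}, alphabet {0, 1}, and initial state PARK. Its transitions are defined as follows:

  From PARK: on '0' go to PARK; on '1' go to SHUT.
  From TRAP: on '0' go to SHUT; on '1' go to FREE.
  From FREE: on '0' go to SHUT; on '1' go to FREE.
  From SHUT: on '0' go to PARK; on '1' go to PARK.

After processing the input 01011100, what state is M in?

start at PARK
read '0': PARK → PARK
read '1': PARK → SHUT
read '0': SHUT → PARK
read '1': PARK → SHUT
read '1': SHUT → PARK
read '1': PARK → SHUT
read '0': SHUT → PARK
read '0': PARK → PARK

PARK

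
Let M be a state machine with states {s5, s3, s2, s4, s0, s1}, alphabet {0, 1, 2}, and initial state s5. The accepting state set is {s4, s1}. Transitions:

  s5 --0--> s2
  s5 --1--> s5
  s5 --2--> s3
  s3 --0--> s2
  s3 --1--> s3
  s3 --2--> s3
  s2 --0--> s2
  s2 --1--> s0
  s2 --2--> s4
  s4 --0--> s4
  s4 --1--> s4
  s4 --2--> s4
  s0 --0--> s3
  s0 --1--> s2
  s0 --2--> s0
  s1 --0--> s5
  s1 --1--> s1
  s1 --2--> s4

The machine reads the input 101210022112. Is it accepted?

start at s5
read '1': s5 → s5
read '0': s5 → s2
read '1': s2 → s0
read '2': s0 → s0
read '1': s0 → s2
read '0': s2 → s2
read '0': s2 → s2
read '2': s2 → s4
read '2': s4 → s4
read '1': s4 → s4
read '1': s4 → s4
read '2': s4 → s4
End state s4 is accepting.

Yes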